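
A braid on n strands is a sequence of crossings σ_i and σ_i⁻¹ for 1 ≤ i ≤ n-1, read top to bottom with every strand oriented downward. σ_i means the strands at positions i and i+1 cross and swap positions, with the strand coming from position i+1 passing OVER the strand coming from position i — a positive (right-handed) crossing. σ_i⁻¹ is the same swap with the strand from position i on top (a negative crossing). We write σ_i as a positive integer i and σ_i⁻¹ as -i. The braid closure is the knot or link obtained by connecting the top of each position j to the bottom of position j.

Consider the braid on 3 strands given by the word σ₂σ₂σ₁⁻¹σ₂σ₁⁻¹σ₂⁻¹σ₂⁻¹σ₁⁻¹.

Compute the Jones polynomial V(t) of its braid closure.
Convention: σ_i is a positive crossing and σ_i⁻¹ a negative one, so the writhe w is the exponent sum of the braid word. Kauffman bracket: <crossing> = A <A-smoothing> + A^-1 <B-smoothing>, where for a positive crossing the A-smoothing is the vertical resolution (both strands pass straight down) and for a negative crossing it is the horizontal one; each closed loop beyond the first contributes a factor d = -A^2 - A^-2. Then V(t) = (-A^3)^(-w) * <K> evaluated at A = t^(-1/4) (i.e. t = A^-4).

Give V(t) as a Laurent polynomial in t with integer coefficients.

Braid: s2 s2 s1^-1 s2 s1^-1 s2^-1 s2^-1 s1^-1 on 3 strands, 8 crossings.
Writhe w = (#positive) - (#negative) = 3 - 5 = -2.
Computing the Kauffman bracket via state sum. There are 2^8 = 256 states.
Smooth each crossing (0=||, 1=⌣⌢); contribution A^(Σ sign_k(1-2s_k)) * d^(L-1).
Tabulate the states by total A-exponent and number of loops L (A-exp: L × count):
  A^8: L=4 ×1
  A^6: L=3 ×8
  A^4: L=2 ×23, L=4 ×5
  A^2: L=1 ×22, L=3 ×33, L=5 ×1
  A^0: L=2 ×52, L=4 ×18
  A^-2: L=1 ×13, L=3 ×37, L=5 ×6
  A^-4: L=2 ×14, L=4 ×13, L=6 ×1
  A^-6: L=3 ×6, L=5 ×2
  A^-8: L=4 ×1
Each group contributes A^e * Σ count * d^(L-1):
Powers of d = -A^2 - A^-2: d^2 = A^4 + 2 + A^-4; d^3 = -A^6 - 3*A^2 - 3*A^-2 - A^-6; d^4 = A^8 + 4*A^4 + 6 + 4*A^-4 + A^-8; d^5 = -A^10 - 5*A^6 - 10*A^2 - 10*A^-2 - 5*A^-6 - A^-10.
  A^8 * (d^3) = -A^14 - 3*A^10 - 3*A^6 - A^2
  A^6 * (8*d^2) = 8*A^10 + 16*A^6 + 8*A^2
  A^4 * (23*d + 5*d^3) = -5*A^10 - 38*A^6 - 38*A^2 - 5*A^-2
  A^2 * (22 + 33*d^2 + d^4) = A^10 + 37*A^6 + 94*A^2 + 37*A^-2 + A^-6
  A^0 * (52*d + 18*d^3) = -18*A^6 - 106*A^2 - 106*A^-2 - 18*A^-6
  A^-2 * (13 + 37*d^2 + 6*d^4) = 6*A^6 + 61*A^2 + 123*A^-2 + 61*A^-6 + 6*A^-10
  A^-4 * (14*d + 13*d^3 + d^5) = -A^6 - 18*A^2 - 63*A^-2 - 63*A^-6 - 18*A^-10 - A^-14
  A^-6 * (6*d^2 + 2*d^4) = 2*A^2 + 14*A^-2 + 24*A^-6 + 14*A^-10 + 2*A^-14
  A^-8 * (d^3) = -A^-2 - 3*A^-6 - 3*A^-10 - A^-14
Summing the groups: <K> = -A^14 + A^10 - A^6 + 2*A^2 - A^-2 + 2*A^-6 - A^-10
Normalise by the writhe: (-A^3)^(-w) = (-A^3)^(2) = A^6, so f(A) = A^6 * <K> = -A^20 + A^16 - A^12 + 2*A^8 - A^4 + 2 - A^-4.
Substitute A = t^(-1/4), i.e. A^e → t^(-e/4): V(t) = -t + 2 - t^-1 + 2*t^-2 - t^-3 + t^-4 - t^-5

Answer: -t + 2 - t^-1 + 2*t^-2 - t^-3 + t^-4 - t^-5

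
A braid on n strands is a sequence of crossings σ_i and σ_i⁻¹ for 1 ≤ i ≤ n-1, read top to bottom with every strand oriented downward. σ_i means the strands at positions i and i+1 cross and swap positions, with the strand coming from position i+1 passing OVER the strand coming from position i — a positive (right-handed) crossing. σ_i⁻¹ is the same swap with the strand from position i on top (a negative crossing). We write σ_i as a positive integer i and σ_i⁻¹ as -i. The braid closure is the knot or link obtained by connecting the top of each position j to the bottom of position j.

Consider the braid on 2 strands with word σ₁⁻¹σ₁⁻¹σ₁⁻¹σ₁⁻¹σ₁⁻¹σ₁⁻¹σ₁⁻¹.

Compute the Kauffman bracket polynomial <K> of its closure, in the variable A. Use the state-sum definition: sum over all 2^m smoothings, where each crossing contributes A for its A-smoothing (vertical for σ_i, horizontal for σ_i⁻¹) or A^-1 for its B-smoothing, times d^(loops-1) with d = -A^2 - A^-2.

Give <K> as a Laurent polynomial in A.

A^19 - A^15 + A^11 - A^7 + A^3 - A^-1 - A^-9

Derivation:
Braid: s1^-1 s1^-1 s1^-1 s1^-1 s1^-1 s1^-1 s1^-1 on 2 strands, 7 crossings.
Writhe w = (#positive) - (#negative) = 0 - 7 = -7.
Enumerate smoothing states for the bracket polynomial. There are 2^7 = 128 states.
For each crossing: s=0 is the vertical smoothing, s=1 horizontal. Crossing k contributes A^(sign_k * (1 - 2*s_k)); loop factor d = -A^2 - A^-2.
Tabulate the states by total A-exponent and number of loops L (A-exp: L × count):
  A^7: L=7 ×1
  A^5: L=6 ×7
  A^3: L=5 ×21
  A^1: L=4 ×35
  A^-1: L=3 ×35
  A^-3: L=2 ×21
  A^-5: L=1 ×7
  A^-7: L=2 ×1
Each group contributes A^e * Σ count * d^(L-1):
Powers of d = -A^2 - A^-2: d^2 = A^4 + 2 + A^-4; d^3 = -A^6 - 3*A^2 - 3*A^-2 - A^-6; d^4 = A^8 + 4*A^4 + 6 + 4*A^-4 + A^-8; d^5 = -A^10 - 5*A^6 - 10*A^2 - 10*A^-2 - 5*A^-6 - A^-10; d^6 = A^12 + 6*A^8 + 15*A^4 + 20 + 15*A^-4 + 6*A^-8 + A^-12.
  A^7 * (d^6) = A^19 + 6*A^15 + 15*A^11 + 20*A^7 + 15*A^3 + 6*A^-1 + A^-5
  A^5 * (7*d^5) = -7*A^15 - 35*A^11 - 70*A^7 - 70*A^3 - 35*A^-1 - 7*A^-5
  A^3 * (21*d^4) = 21*A^11 + 84*A^7 + 126*A^3 + 84*A^-1 + 21*A^-5
  A^1 * (35*d^3) = -35*A^7 - 105*A^3 - 105*A^-1 - 35*A^-5
  A^-1 * (35*d^2) = 35*A^3 + 70*A^-1 + 35*A^-5
  A^-3 * (21*d) = -21*A^-1 - 21*A^-5
  A^-5 * (7) = 7*A^-5
  A^-7 * (d) = -A^-5 - A^-9
Summing the groups: <K> = A^19 - A^15 + A^11 - A^7 + A^3 - A^-1 - A^-9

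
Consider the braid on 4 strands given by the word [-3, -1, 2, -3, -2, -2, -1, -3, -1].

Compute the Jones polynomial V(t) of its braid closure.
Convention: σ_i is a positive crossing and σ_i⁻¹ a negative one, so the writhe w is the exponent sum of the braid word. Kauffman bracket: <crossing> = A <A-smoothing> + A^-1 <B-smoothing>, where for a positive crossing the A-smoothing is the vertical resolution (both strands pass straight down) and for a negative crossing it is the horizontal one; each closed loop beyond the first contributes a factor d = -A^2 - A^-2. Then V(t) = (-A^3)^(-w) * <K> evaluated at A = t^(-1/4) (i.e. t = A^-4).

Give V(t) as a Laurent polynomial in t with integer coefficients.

Braid: s3^-1 s1^-1 s2 s3^-1 s2^-1 s2^-1 s1^-1 s3^-1 s1^-1 on 4 strands, 9 crossings.
Writhe w = (#positive) - (#negative) = 1 - 8 = -7.
Computing the Kauffman bracket via state sum. There are 2^9 = 512 states.
For each crossing: s=0 is the vertical smoothing, s=1 horizontal. Crossing k contributes A^(sign_k * (1 - 2*s_k)); loop factor d = -A^2 - A^-2.
Tabulate the states by total A-exponent and number of loops L (A-exp: L × count):
  A^9: L=6 ×1
  A^7: L=5 ×9
  A^5: L=4 ×34, L=6 ×2
  A^3: L=3 ×67, L=5 ×17
  A^1: L=2 ×69, L=4 ×56, L=6 ×1
  A^-1: L=1 ×30, L=3 ×88, L=5 ×8
  A^-3: L=2 ×61, L=4 ×23
  A^-5: L=1 ×9, L=3 ×26, L=5 ×1
  A^-7: L=2 ×6, L=4 ×3
  A^-9: L=3 ×1
Each group contributes A^e * Σ count * d^(L-1):
Powers of d = -A^2 - A^-2: d^2 = A^4 + 2 + A^-4; d^3 = -A^6 - 3*A^2 - 3*A^-2 - A^-6; d^4 = A^8 + 4*A^4 + 6 + 4*A^-4 + A^-8; d^5 = -A^10 - 5*A^6 - 10*A^2 - 10*A^-2 - 5*A^-6 - A^-10.
  A^9 * (d^5) = -A^19 - 5*A^15 - 10*A^11 - 10*A^7 - 5*A^3 - A^-1
  A^7 * (9*d^4) = 9*A^15 + 36*A^11 + 54*A^7 + 36*A^3 + 9*A^-1
  A^5 * (34*d^3 + 2*d^5) = -2*A^15 - 44*A^11 - 122*A^7 - 122*A^3 - 44*A^-1 - 2*A^-5
  A^3 * (67*d^2 + 17*d^4) = 17*A^11 + 135*A^7 + 236*A^3 + 135*A^-1 + 17*A^-5
  A^1 * (69*d + 56*d^3 + d^5) = -A^11 - 61*A^7 - 247*A^3 - 247*A^-1 - 61*A^-5 - A^-9
  A^-1 * (30 + 88*d^2 + 8*d^4) = 8*A^7 + 120*A^3 + 254*A^-1 + 120*A^-5 + 8*A^-9
  A^-3 * (61*d + 23*d^3) = -23*A^3 - 130*A^-1 - 130*A^-5 - 23*A^-9
  A^-5 * (9 + 26*d^2 + d^4) = A^3 + 30*A^-1 + 67*A^-5 + 30*A^-9 + A^-13
  A^-7 * (6*d + 3*d^3) = -3*A^-1 - 15*A^-5 - 15*A^-9 - 3*A^-13
  A^-9 * (d^2) = A^-5 + 2*A^-9 + A^-13
Summing the groups: <K> = -A^19 + 2*A^15 - 2*A^11 + 4*A^7 - 4*A^3 + 3*A^-1 - 3*A^-5 + A^-9 - A^-13
Normalise by the writhe: (-A^3)^(-w) = (-A^3)^(7) = -A^21, so f(A) = -A^21 * <K> = A^40 - 2*A^36 + 2*A^32 - 4*A^28 + 4*A^24 - 3*A^20 + 3*A^16 - A^12 + A^8.
Substitute A = t^(-1/4), i.e. A^e → t^(-e/4): V(t) = t^-2 - t^-3 + 3*t^-4 - 3*t^-5 + 4*t^-6 - 4*t^-7 + 2*t^-8 - 2*t^-9 + t^-10

Answer: t^-2 - t^-3 + 3*t^-4 - 3*t^-5 + 4*t^-6 - 4*t^-7 + 2*t^-8 - 2*t^-9 + t^-10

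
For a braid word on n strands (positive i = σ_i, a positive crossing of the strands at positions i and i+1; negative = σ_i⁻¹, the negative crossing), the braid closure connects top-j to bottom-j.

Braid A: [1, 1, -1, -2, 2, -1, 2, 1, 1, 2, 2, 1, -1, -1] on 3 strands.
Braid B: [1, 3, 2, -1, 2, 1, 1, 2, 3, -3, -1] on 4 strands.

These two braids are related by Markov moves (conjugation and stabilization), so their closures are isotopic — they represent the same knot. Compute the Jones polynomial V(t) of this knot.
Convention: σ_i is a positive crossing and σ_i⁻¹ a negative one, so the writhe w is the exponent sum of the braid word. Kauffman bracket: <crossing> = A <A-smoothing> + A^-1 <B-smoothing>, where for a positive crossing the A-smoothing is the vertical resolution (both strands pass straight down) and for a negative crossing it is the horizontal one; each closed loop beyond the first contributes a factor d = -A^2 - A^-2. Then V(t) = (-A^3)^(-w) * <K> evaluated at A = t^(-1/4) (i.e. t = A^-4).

-t^6 + t^5 - t^4 + 2*t^3 - t^2 + t

Derivation:
Markov-equivalent braids have isotopic closures, hence identical knot invariants. Strip the Markov moves from each word to reach a common short braid β, then compute V(t) once on β.
Braid A: s1 s1 s1^-1 s2^-1 s2 s1^-1 s2 s1 s1 s2 s2 s1 s1^-1 s1^-1 on 3 strands reduces by inverse Markov moves (closure unchanged at each step):
  Deconjugate: the word is γ·β·γ⁻¹ with γ = s1 s1 (prefix) and γ⁻¹ = s1^-1 s1^-1 (suffix); strip both.
  Deconjugate: the word is γ·β·γ⁻¹ with γ = s1^-1 s2^-1 (prefix) and γ⁻¹ = s2 s1 (suffix); strip both.
Reduced to β = s2 s1^-1 s2 s1 s1 s2 on 3 strands, 6 crossings.
Braid B: s1 s3 s2 s1^-1 s2 s1 s1 s2 s3 s3^-1 s1^-1 on 4 strands reduces by inverse Markov moves (closure unchanged at each step):
  Deconjugate: the word is γ·β·γ⁻¹ with γ = s1 s3 (prefix) and γ⁻¹ = s3^-1 s1^-1 (suffix); strip both.
  Destabilize: the word has the form β·s3 where s3 occurs only as the final letter (β ∈ B_3); drop it and the last strand → 3 strands.
Reduced to β = s2 s1^-1 s2 s1 s1 s2 on 3 strands, 6 crossings.
Both give the same β = s2 s1^-1 s2 s1 s1 s2 on 3 strands, so one state sum suffices:
Braid: s2 s1^-1 s2 s1 s1 s2 on 3 strands, 6 crossings.
Writhe w = (#positive) - (#negative) = 5 - 1 = 4.
Computing the Kauffman bracket via state sum. There are 2^6 = 64 states.
Smooth each crossing (0=||, 1=⌣⌢); contribution A^(Σ sign_k(1-2s_k)) * d^(L-1).
Tabulate the states by total A-exponent and number of loops L (A-exp: L × count):
  A^6: L=2 ×1
  A^4: L=1 ×3, L=3 ×3
  A^2: L=2 ×14, L=4 ×1
  A^0: L=1 ×10, L=3 ×10
  A^-2: L=2 ×13, L=4 ×2
  A^-4: L=3 ×6
  A^-6: L=4 ×1
Each group contributes A^e * Σ count * d^(L-1):
Powers of d = -A^2 - A^-2: d^2 = A^4 + 2 + A^-4; d^3 = -A^6 - 3*A^2 - 3*A^-2 - A^-6.
  A^6 * (d) = -A^8 - A^4
  A^4 * (3 + 3*d^2) = 3*A^8 + 9*A^4 + 3
  A^2 * (14*d + d^3) = -A^8 - 17*A^4 - 17 - A^-4
  A^0 * (10 + 10*d^2) = 10*A^4 + 30 + 10*A^-4
  A^-2 * (13*d + 2*d^3) = -2*A^4 - 19 - 19*A^-4 - 2*A^-8
  A^-4 * (6*d^2) = 6 + 12*A^-4 + 6*A^-8
  A^-6 * (d^3) = -1 - 3*A^-4 - 3*A^-8 - A^-12
Summing the groups: <K> = A^8 - A^4 + 2 - A^-4 + A^-8 - A^-12
Normalise by the writhe: (-A^3)^(-w) = (-A^3)^(-4) = A^-12, so f(A) = A^-12 * <K> = A^-4 - A^-8 + 2*A^-12 - A^-16 + A^-20 - A^-24.
Substitute A = t^(-1/4), i.e. A^e → t^(-e/4): V(t) = -t^6 + t^5 - t^4 + 2*t^3 - t^2 + t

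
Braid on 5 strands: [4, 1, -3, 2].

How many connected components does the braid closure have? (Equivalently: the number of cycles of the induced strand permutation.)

Track the strand permutation on 5 strands, starting from identity.
  step 1: s4 swaps positions 4,5 -> [1 2 3 5 4]
  step 2: s1 swaps positions 1,2 -> [2 1 3 5 4]
  step 3: s3^-1 swaps positions 3,4 -> [2 1 5 3 4]
  step 4: s2 swaps positions 2,3 -> [2 5 1 3 4]
Final permutation (position -> original strand): [2 5 1 3 4]
Closure components = cycle count of this permutation = 1.

Answer: 1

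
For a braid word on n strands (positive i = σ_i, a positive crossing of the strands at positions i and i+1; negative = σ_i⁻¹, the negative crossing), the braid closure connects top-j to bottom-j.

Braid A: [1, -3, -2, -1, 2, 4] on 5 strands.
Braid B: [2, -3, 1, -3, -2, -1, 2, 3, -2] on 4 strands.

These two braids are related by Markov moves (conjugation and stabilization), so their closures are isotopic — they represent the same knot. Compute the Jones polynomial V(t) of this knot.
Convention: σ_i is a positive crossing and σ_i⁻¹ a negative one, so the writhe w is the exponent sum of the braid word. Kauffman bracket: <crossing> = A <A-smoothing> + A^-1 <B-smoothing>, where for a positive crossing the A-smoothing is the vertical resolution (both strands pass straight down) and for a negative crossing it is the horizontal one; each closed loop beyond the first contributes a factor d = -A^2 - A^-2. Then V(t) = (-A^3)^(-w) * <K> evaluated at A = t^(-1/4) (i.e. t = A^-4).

Markov-equivalent braids have isotopic closures, hence identical knot invariants. Strip the Markov moves from each word to reach a common short braid β, then compute V(t) once on β.
Braid A: s1 s3^-1 s2^-1 s1^-1 s2 s4 on 5 strands reduces by inverse Markov moves (closure unchanged at each step):
  Destabilize: the word has the form β·s4 where s4 occurs only as the final letter (β ∈ B_4); drop it and the last strand → 4 strands.
Reduced to β = s1 s3^-1 s2^-1 s1^-1 s2 on 4 strands, 5 crossings.
Braid B: s2 s3^-1 s1 s3^-1 s2^-1 s1^-1 s2 s3 s2^-1 on 4 strands reduces by inverse Markov moves (closure unchanged at each step):
  Deconjugate: the word is γ·β·γ⁻¹ with γ = s2 (prefix) and γ⁻¹ = s2^-1 (suffix); strip both.
  Deconjugate: the word is γ·β·γ⁻¹ with γ = s3^-1 (prefix) and γ⁻¹ = s3 (suffix); strip both.
Reduced to β = s1 s3^-1 s2^-1 s1^-1 s2 on 4 strands, 5 crossings.
Both give the same β = s1 s3^-1 s2^-1 s1^-1 s2 on 4 strands, so one state sum suffices:
Braid: s1 s3^-1 s2^-1 s1^-1 s2 on 4 strands, 5 crossings.
Writhe w = (#positive) - (#negative) = 2 - 3 = -1.
State-sum expansion of <K>. There are 2^5 = 32 states.
Smooth each crossing (0=||, 1=⌣⌢); contribution A^(Σ sign_k(1-2s_k)) * d^(L-1).
  state 00000: A-exp=-1, loops=4, term = A^-1 * d^3
  state 00001: A-exp=-3, loops=3, term = A^-3 * d^2
  state 00010: A-exp=+1, loops=3, term = A^1 * d^2
  state 00011: A-exp=-1, loops=2, term = A^-1 * d^1
  state 00100: A-exp=+1, loops=3, term = A^1 * d^2
  state 00101: A-exp=-1, loops=4, term = A^-1 * d^3
  state 00110: A-exp=+3, loops=2, term = A^3 * d^1
  state 00111: A-exp=+1, loops=3, term = A^1 * d^2
  state 01000: A-exp=+1, loops=3, term = A^1 * d^2
  state 01001: A-exp=-1, loops=2, term = A^-1 * d^1
  state 01010: A-exp=+3, loops=2, term = A^3 * d^1
  state 01011: A-exp=+1, loops=1, term = A^1 * d^0
  state 01100: A-exp=+3, loops=2, term = A^3 * d^1
  state 01101: A-exp=+1, loops=3, term = A^1 * d^2
  state 01110: A-exp=+5, loops=1, term = A^5 * d^0
  state 01111: A-exp=+3, loops=2, term = A^3 * d^1
  state 10000: A-exp=-3, loops=3, term = A^-3 * d^2
  state 10001: A-exp=-5, loops=2, term = A^-5 * d^1
  state 10010: A-exp=-1, loops=4, term = A^-1 * d^3
  state 10011: A-exp=-3, loops=3, term = A^-3 * d^2
  state 10100: A-exp=-1, loops=2, term = A^-1 * d^1
  state 10101: A-exp=-3, loops=3, term = A^-3 * d^2
  state 10110: A-exp=+1, loops=3, term = A^1 * d^2
  state 10111: A-exp=-1, loops=2, term = A^-1 * d^1
  state 11000: A-exp=-1, loops=2, term = A^-1 * d^1
  state 11001: A-exp=-3, loops=1, term = A^-3 * d^0
  state 11010: A-exp=+1, loops=3, term = A^1 * d^2
  state 11011: A-exp=-1, loops=2, term = A^-1 * d^1
  state 11100: A-exp=+1, loops=1, term = A^1 * d^0
  state 11101: A-exp=-1, loops=2, term = A^-1 * d^1
  state 11110: A-exp=+3, loops=2, term = A^3 * d^1
  state 11111: A-exp=+1, loops=1, term = A^1 * d^0
Collect the terms by A-exponent (count of states per loop number):
Powers of d = -A^2 - A^-2: d^2 = A^4 + 2 + A^-4; d^3 = -A^6 - 3*A^2 - 3*A^-2 - A^-6.
  A^5 * (1) = A^5
  A^3 * (5*d) = -5*A^5 - 5*A
  A^1 * (3 + 7*d^2) = 7*A^5 + 17*A + 7*A^-3
  A^-1 * (7*d + 3*d^3) = -3*A^5 - 16*A - 16*A^-3 - 3*A^-7
  A^-3 * (1 + 4*d^2) = 4*A + 9*A^-3 + 4*A^-7
  A^-5 * (d) = -A^-3 - A^-7
Summing the groups: <K> = -A^-3
Normalise by the writhe: (-A^3)^(-w) = (-A^3)^(1) = -A^3, so f(A) = -A^3 * <K> = 1.
Substitute A = t^(-1/4), i.e. A^e → t^(-e/4): V(t) = 1

Answer: 1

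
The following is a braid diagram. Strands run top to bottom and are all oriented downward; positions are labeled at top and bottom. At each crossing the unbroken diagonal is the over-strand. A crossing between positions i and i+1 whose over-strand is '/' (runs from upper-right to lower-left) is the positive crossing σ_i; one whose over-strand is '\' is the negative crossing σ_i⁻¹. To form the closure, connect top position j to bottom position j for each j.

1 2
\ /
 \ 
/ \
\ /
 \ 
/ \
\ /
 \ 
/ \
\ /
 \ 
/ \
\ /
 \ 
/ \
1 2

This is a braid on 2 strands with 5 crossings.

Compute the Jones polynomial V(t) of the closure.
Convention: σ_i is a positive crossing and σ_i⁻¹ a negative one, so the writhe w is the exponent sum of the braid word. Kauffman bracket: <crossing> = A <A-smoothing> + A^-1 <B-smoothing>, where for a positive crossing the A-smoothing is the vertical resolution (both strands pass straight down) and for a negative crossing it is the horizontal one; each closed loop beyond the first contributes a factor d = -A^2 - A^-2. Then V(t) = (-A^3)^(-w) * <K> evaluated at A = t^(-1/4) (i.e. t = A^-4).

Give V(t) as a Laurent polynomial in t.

t^-2 + t^-4 - t^-5 + t^-6 - t^-7

Derivation:
Reading the diagram top to bottom ('/'-over between positions i,i+1 = s_i, '\'-over = s_i^-1): braid word = s1^-1 s1^-1 s1^-1 s1^-1 s1^-1.
Braid: s1^-1 s1^-1 s1^-1 s1^-1 s1^-1 on 2 strands, 5 crossings.
Writhe w = (#positive) - (#negative) = 0 - 5 = -5.
Enumerate smoothing states for the bracket polynomial. There are 2^5 = 32 states.
For each crossing: s=0 is the vertical smoothing, s=1 horizontal. Crossing k contributes A^(sign_k * (1 - 2*s_k)); loop factor d = -A^2 - A^-2.
  state 00000: A-exp=-5, loops=2, term = A^-5 * d^1
  state 00001: A-exp=-3, loops=1, term = A^-3 * d^0
  state 00010: A-exp=-3, loops=1, term = A^-3 * d^0
  state 00011: A-exp=-1, loops=2, term = A^-1 * d^1
  state 00100: A-exp=-3, loops=1, term = A^-3 * d^0
  state 00101: A-exp=-1, loops=2, term = A^-1 * d^1
  state 00110: A-exp=-1, loops=2, term = A^-1 * d^1
  state 00111: A-exp=+1, loops=3, term = A^1 * d^2
  state 01000: A-exp=-3, loops=1, term = A^-3 * d^0
  state 01001: A-exp=-1, loops=2, term = A^-1 * d^1
  state 01010: A-exp=-1, loops=2, term = A^-1 * d^1
  state 01011: A-exp=+1, loops=3, term = A^1 * d^2
  state 01100: A-exp=-1, loops=2, term = A^-1 * d^1
  state 01101: A-exp=+1, loops=3, term = A^1 * d^2
  state 01110: A-exp=+1, loops=3, term = A^1 * d^2
  state 01111: A-exp=+3, loops=4, term = A^3 * d^3
  state 10000: A-exp=-3, loops=1, term = A^-3 * d^0
  state 10001: A-exp=-1, loops=2, term = A^-1 * d^1
  state 10010: A-exp=-1, loops=2, term = A^-1 * d^1
  state 10011: A-exp=+1, loops=3, term = A^1 * d^2
  state 10100: A-exp=-1, loops=2, term = A^-1 * d^1
  state 10101: A-exp=+1, loops=3, term = A^1 * d^2
  state 10110: A-exp=+1, loops=3, term = A^1 * d^2
  state 10111: A-exp=+3, loops=4, term = A^3 * d^3
  state 11000: A-exp=-1, loops=2, term = A^-1 * d^1
  state 11001: A-exp=+1, loops=3, term = A^1 * d^2
  state 11010: A-exp=+1, loops=3, term = A^1 * d^2
  state 11011: A-exp=+3, loops=4, term = A^3 * d^3
  state 11100: A-exp=+1, loops=3, term = A^1 * d^2
  state 11101: A-exp=+3, loops=4, term = A^3 * d^3
  state 11110: A-exp=+3, loops=4, term = A^3 * d^3
  state 11111: A-exp=+5, loops=5, term = A^5 * d^4
Collect the terms by A-exponent (count of states per loop number):
Powers of d = -A^2 - A^-2: d^2 = A^4 + 2 + A^-4; d^3 = -A^6 - 3*A^2 - 3*A^-2 - A^-6; d^4 = A^8 + 4*A^4 + 6 + 4*A^-4 + A^-8.
  A^5 * (d^4) = A^13 + 4*A^9 + 6*A^5 + 4*A + A^-3
  A^3 * (5*d^3) = -5*A^9 - 15*A^5 - 15*A - 5*A^-3
  A^1 * (10*d^2) = 10*A^5 + 20*A + 10*A^-3
  A^-1 * (10*d) = -10*A - 10*A^-3
  A^-3 * (5) = 5*A^-3
  A^-5 * (d) = -A^-3 - A^-7
Summing the groups: <K> = A^13 - A^9 + A^5 - A - A^-7
Normalise by the writhe: (-A^3)^(-w) = (-A^3)^(5) = -A^15, so f(A) = -A^15 * <K> = -A^28 + A^24 - A^20 + A^16 + A^8.
Substitute A = t^(-1/4), i.e. A^e → t^(-e/4): V(t) = t^-2 + t^-4 - t^-5 + t^-6 - t^-7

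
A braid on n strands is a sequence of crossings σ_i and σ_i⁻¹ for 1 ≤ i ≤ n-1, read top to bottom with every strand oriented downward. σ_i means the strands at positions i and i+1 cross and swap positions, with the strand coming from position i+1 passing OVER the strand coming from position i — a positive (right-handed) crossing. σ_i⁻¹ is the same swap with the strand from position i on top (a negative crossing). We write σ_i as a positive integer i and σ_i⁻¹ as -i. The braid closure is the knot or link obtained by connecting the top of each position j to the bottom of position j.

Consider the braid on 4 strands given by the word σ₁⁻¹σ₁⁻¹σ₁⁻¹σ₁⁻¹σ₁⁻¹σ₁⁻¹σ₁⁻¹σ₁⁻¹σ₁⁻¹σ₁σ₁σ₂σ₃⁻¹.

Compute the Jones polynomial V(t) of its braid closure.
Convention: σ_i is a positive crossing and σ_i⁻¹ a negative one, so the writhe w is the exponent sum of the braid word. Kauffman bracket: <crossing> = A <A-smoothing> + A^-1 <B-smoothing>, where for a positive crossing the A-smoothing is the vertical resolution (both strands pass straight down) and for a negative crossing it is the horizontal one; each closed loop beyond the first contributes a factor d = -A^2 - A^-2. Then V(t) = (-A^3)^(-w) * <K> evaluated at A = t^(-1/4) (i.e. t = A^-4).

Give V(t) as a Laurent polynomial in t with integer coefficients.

The presented braid s1^-1 s1^-1 s1^-1 s1^-1 s1^-1 s1^-1 s1^-1 s1^-1 s1^-1 s1 s1 s2 s3^-1 on 4 strands reduces by inverse Markov moves (closure unchanged at each step):
  Destabilize: the word has the form β·s3^-1 where s3^-1 occurs only as the final letter (β ∈ B_3); drop it and the last strand → 3 strands.
  Destabilize: the word has the form β·s2 where s2 occurs only as the final letter (β ∈ B_2); drop it and the last strand → 2 strands.
  Deconjugate: the word is γ·β·γ⁻¹ with γ = s1^-1 s1^-1 (prefix) and γ⁻¹ = s1 s1 (suffix); strip both.
Reduced to β = s1^-1 s1^-1 s1^-1 s1^-1 s1^-1 s1^-1 s1^-1 on 2 strands, 7 crossings.
Compute on β:
Braid: s1^-1 s1^-1 s1^-1 s1^-1 s1^-1 s1^-1 s1^-1 on 2 strands, 7 crossings.
Writhe w = (#positive) - (#negative) = 0 - 7 = -7.
Enumerate smoothing states for the bracket polynomial. There are 2^7 = 128 states.
For each crossing: s=0 is the vertical smoothing, s=1 horizontal. Crossing k contributes A^(sign_k * (1 - 2*s_k)); loop factor d = -A^2 - A^-2.
Tabulate the states by total A-exponent and number of loops L (A-exp: L × count):
  A^7: L=7 ×1
  A^5: L=6 ×7
  A^3: L=5 ×21
  A^1: L=4 ×35
  A^-1: L=3 ×35
  A^-3: L=2 ×21
  A^-5: L=1 ×7
  A^-7: L=2 ×1
Each group contributes A^e * Σ count * d^(L-1):
Powers of d = -A^2 - A^-2: d^2 = A^4 + 2 + A^-4; d^3 = -A^6 - 3*A^2 - 3*A^-2 - A^-6; d^4 = A^8 + 4*A^4 + 6 + 4*A^-4 + A^-8; d^5 = -A^10 - 5*A^6 - 10*A^2 - 10*A^-2 - 5*A^-6 - A^-10; d^6 = A^12 + 6*A^8 + 15*A^4 + 20 + 15*A^-4 + 6*A^-8 + A^-12.
  A^7 * (d^6) = A^19 + 6*A^15 + 15*A^11 + 20*A^7 + 15*A^3 + 6*A^-1 + A^-5
  A^5 * (7*d^5) = -7*A^15 - 35*A^11 - 70*A^7 - 70*A^3 - 35*A^-1 - 7*A^-5
  A^3 * (21*d^4) = 21*A^11 + 84*A^7 + 126*A^3 + 84*A^-1 + 21*A^-5
  A^1 * (35*d^3) = -35*A^7 - 105*A^3 - 105*A^-1 - 35*A^-5
  A^-1 * (35*d^2) = 35*A^3 + 70*A^-1 + 35*A^-5
  A^-3 * (21*d) = -21*A^-1 - 21*A^-5
  A^-5 * (7) = 7*A^-5
  A^-7 * (d) = -A^-5 - A^-9
Summing the groups: <K> = A^19 - A^15 + A^11 - A^7 + A^3 - A^-1 - A^-9
Normalise by the writhe: (-A^3)^(-w) = (-A^3)^(7) = -A^21, so f(A) = -A^21 * <K> = -A^40 + A^36 - A^32 + A^28 - A^24 + A^20 + A^12.
Substitute A = t^(-1/4), i.e. A^e → t^(-e/4): V(t) = t^-3 + t^-5 - t^-6 + t^-7 - t^-8 + t^-9 - t^-10

Answer: t^-3 + t^-5 - t^-6 + t^-7 - t^-8 + t^-9 - t^-10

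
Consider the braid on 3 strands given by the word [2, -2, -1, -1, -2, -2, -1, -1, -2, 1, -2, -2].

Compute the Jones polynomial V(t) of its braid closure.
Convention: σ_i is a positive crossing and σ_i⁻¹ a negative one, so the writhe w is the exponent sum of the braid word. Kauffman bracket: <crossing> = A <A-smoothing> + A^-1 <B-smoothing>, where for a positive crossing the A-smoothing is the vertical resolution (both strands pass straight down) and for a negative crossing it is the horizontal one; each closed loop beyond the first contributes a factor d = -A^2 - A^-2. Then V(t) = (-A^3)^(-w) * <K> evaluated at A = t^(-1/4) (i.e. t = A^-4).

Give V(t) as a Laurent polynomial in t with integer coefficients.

t^-3 + t^-6 - t^-7 + t^-8 - t^-9 + t^-10 - t^-11

Derivation:
The presented braid s2 s2^-1 s1^-1 s1^-1 s2^-1 s2^-1 s1^-1 s1^-1 s2^-1 s1 s2^-1 s2^-1 on 3 strands reduces by inverse Markov moves (closure unchanged at each step):
  Deconjugate: the word is γ·β·γ⁻¹ with γ = s2 (prefix) and γ⁻¹ = s2^-1 (suffix); strip both.
Reduced to β = s2^-1 s1^-1 s1^-1 s2^-1 s2^-1 s1^-1 s1^-1 s2^-1 s1 s2^-1 on 3 strands, 10 crossings.
Compute on β:
Braid: s2^-1 s1^-1 s1^-1 s2^-1 s2^-1 s1^-1 s1^-1 s2^-1 s1 s2^-1 on 3 strands, 10 crossings.
Writhe w = (#positive) - (#negative) = 1 - 9 = -8.
Enumerate smoothing states for the bracket polynomial. There are 2^10 = 1024 states.
Smooth each crossing (0=||, 1=⌣⌢); contribution A^(Σ sign_k(1-2s_k)) * d^(L-1).
Tabulate the states by total A-exponent and number of loops L (A-exp: L × count):
  A^10: L=6 ×1
  A^8: L=5 ×10
  A^6: L=4 ×41, L=6 ×4
  A^4: L=3 ×86, L=5 ×34
  A^2: L=2 ×92, L=4 ×114, L=6 ×4
  A^0: L=1 ×40, L=3 ×185, L=5 ×27
  A^-2: L=2 ×142, L=4 ×67, L=6 ×1
  A^-4: L=1 ×40, L=3 ×76, L=5 ×4
  A^-6: L=2 ×39, L=4 ×6
  A^-8: L=1 ×5, L=3 ×5
  A^-10: L=2 ×1
Each group contributes A^e * Σ count * d^(L-1):
Powers of d = -A^2 - A^-2: d^2 = A^4 + 2 + A^-4; d^3 = -A^6 - 3*A^2 - 3*A^-2 - A^-6; d^4 = A^8 + 4*A^4 + 6 + 4*A^-4 + A^-8; d^5 = -A^10 - 5*A^6 - 10*A^2 - 10*A^-2 - 5*A^-6 - A^-10.
  A^10 * (d^5) = -A^20 - 5*A^16 - 10*A^12 - 10*A^8 - 5*A^4 - 1
  A^8 * (10*d^4) = 10*A^16 + 40*A^12 + 60*A^8 + 40*A^4 + 10
  A^6 * (41*d^3 + 4*d^5) = -4*A^16 - 61*A^12 - 163*A^8 - 163*A^4 - 61 - 4*A^-4
  A^4 * (86*d^2 + 34*d^4) = 34*A^12 + 222*A^8 + 376*A^4 + 222 + 34*A^-4
  A^2 * (92*d + 114*d^3 + 4*d^5) = -4*A^12 - 134*A^8 - 474*A^4 - 474 - 134*A^-4 - 4*A^-8
  A^0 * (40 + 185*d^2 + 27*d^4) = 27*A^8 + 293*A^4 + 572 + 293*A^-4 + 27*A^-8
  A^-2 * (142*d + 67*d^3 + d^5) = -A^8 - 72*A^4 - 353 - 353*A^-4 - 72*A^-8 - A^-12
  A^-4 * (40 + 76*d^2 + 4*d^4) = 4*A^4 + 92 + 216*A^-4 + 92*A^-8 + 4*A^-12
  A^-6 * (39*d + 6*d^3) = -6 - 57*A^-4 - 57*A^-8 - 6*A^-12
  A^-8 * (5 + 5*d^2) = 5*A^-4 + 15*A^-8 + 5*A^-12
  A^-10 * (d) = -A^-8 - A^-12
Summing the groups: <K> = -A^20 + A^16 - A^12 + A^8 - A^4 + 1 + A^-12
Normalise by the writhe: (-A^3)^(-w) = (-A^3)^(8) = A^24, so f(A) = A^24 * <K> = -A^44 + A^40 - A^36 + A^32 - A^28 + A^24 + A^12.
Substitute A = t^(-1/4), i.e. A^e → t^(-e/4): V(t) = t^-3 + t^-6 - t^-7 + t^-8 - t^-9 + t^-10 - t^-11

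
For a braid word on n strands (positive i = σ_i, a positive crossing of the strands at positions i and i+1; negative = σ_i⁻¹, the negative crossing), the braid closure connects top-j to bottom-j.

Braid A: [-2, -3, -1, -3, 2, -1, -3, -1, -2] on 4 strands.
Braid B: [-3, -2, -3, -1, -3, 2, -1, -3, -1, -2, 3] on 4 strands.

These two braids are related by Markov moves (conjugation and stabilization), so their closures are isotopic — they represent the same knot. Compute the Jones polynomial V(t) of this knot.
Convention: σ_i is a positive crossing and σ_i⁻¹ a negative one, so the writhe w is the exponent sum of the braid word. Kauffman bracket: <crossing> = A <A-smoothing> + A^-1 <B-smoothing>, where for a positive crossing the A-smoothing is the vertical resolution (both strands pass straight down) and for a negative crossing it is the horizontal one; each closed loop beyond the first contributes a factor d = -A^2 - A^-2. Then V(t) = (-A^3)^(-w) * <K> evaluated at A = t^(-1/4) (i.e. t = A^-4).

t^-2 - 2*t^-3 + 5*t^-4 - 5*t^-5 + 6*t^-6 - 6*t^-7 + 4*t^-8 - 3*t^-9 + t^-10

Derivation:
Markov-equivalent braids have isotopic closures, hence identical knot invariants. Strip the Markov moves from each word to reach a common short braid β, then compute V(t) once on β.
Braid A: s2^-1 s3^-1 s1^-1 s3^-1 s2 s1^-1 s3^-1 s1^-1 s2^-1 on 4 strands has no conjugating prefix/suffix or stabilization to strip; take β = s2^-1 s3^-1 s1^-1 s3^-1 s2 s1^-1 s3^-1 s1^-1 s2^-1.
Braid B: s3^-1 s2^-1 s3^-1 s1^-1 s3^-1 s2 s1^-1 s3^-1 s1^-1 s2^-1 s3 on 4 strands reduces by inverse Markov moves (closure unchanged at each step):
  Deconjugate: the word is γ·β·γ⁻¹ with γ = s3^-1 (prefix) and γ⁻¹ = s3 (suffix); strip both.
Reduced to β = s2^-1 s3^-1 s1^-1 s3^-1 s2 s1^-1 s3^-1 s1^-1 s2^-1 on 4 strands, 9 crossings.
Both give the same β = s2^-1 s3^-1 s1^-1 s3^-1 s2 s1^-1 s3^-1 s1^-1 s2^-1 on 4 strands, so one state sum suffices:
Braid: s2^-1 s3^-1 s1^-1 s3^-1 s2 s1^-1 s3^-1 s1^-1 s2^-1 on 4 strands, 9 crossings.
Writhe w = (#positive) - (#negative) = 1 - 8 = -7.
State-sum expansion of <K>. There are 2^9 = 512 states.
For each crossing: s=0 is the vertical smoothing, s=1 horizontal. Crossing k contributes A^(sign_k * (1 - 2*s_k)); loop factor d = -A^2 - A^-2.
Tabulate the states by total A-exponent and number of loops L (A-exp: L × count):
  A^9: L=6 ×1
  A^7: L=5 ×9
  A^5: L=4 ×35, L=6 ×1
  A^3: L=3 ×74, L=5 ×10
  A^1: L=2 ×85, L=4 ×41
  A^-1: L=1 ×42, L=3 ×80, L=5 ×4
  A^-3: L=2 ×65, L=4 ×19
  A^-5: L=1 ×9, L=3 ×26, L=5 ×1
  A^-7: L=2 ×6, L=4 ×3
  A^-9: L=3 ×1
Each group contributes A^e * Σ count * d^(L-1):
Powers of d = -A^2 - A^-2: d^2 = A^4 + 2 + A^-4; d^3 = -A^6 - 3*A^2 - 3*A^-2 - A^-6; d^4 = A^8 + 4*A^4 + 6 + 4*A^-4 + A^-8; d^5 = -A^10 - 5*A^6 - 10*A^2 - 10*A^-2 - 5*A^-6 - A^-10.
  A^9 * (d^5) = -A^19 - 5*A^15 - 10*A^11 - 10*A^7 - 5*A^3 - A^-1
  A^7 * (9*d^4) = 9*A^15 + 36*A^11 + 54*A^7 + 36*A^3 + 9*A^-1
  A^5 * (35*d^3 + d^5) = -A^15 - 40*A^11 - 115*A^7 - 115*A^3 - 40*A^-1 - A^-5
  A^3 * (74*d^2 + 10*d^4) = 10*A^11 + 114*A^7 + 208*A^3 + 114*A^-1 + 10*A^-5
  A^1 * (85*d + 41*d^3) = -41*A^7 - 208*A^3 - 208*A^-1 - 41*A^-5
  A^-1 * (42 + 80*d^2 + 4*d^4) = 4*A^7 + 96*A^3 + 226*A^-1 + 96*A^-5 + 4*A^-9
  A^-3 * (65*d + 19*d^3) = -19*A^3 - 122*A^-1 - 122*A^-5 - 19*A^-9
  A^-5 * (9 + 26*d^2 + d^4) = A^3 + 30*A^-1 + 67*A^-5 + 30*A^-9 + A^-13
  A^-7 * (6*d + 3*d^3) = -3*A^-1 - 15*A^-5 - 15*A^-9 - 3*A^-13
  A^-9 * (d^2) = A^-5 + 2*A^-9 + A^-13
Summing the groups: <K> = -A^19 + 3*A^15 - 4*A^11 + 6*A^7 - 6*A^3 + 5*A^-1 - 5*A^-5 + 2*A^-9 - A^-13
Normalise by the writhe: (-A^3)^(-w) = (-A^3)^(7) = -A^21, so f(A) = -A^21 * <K> = A^40 - 3*A^36 + 4*A^32 - 6*A^28 + 6*A^24 - 5*A^20 + 5*A^16 - 2*A^12 + A^8.
Substitute A = t^(-1/4), i.e. A^e → t^(-e/4): V(t) = t^-2 - 2*t^-3 + 5*t^-4 - 5*t^-5 + 6*t^-6 - 6*t^-7 + 4*t^-8 - 3*t^-9 + t^-10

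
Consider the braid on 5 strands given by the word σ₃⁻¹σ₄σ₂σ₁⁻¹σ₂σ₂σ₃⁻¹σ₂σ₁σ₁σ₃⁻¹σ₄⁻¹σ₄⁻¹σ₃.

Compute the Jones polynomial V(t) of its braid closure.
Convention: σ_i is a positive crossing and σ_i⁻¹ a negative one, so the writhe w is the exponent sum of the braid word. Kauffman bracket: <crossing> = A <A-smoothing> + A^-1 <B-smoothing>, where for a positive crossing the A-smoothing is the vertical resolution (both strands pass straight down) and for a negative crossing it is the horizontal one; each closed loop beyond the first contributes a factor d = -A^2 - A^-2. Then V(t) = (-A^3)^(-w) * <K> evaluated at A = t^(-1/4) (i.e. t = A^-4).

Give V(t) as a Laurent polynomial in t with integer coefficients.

The presented braid s3^-1 s4 s2 s1^-1 s2 s2 s3^-1 s2 s1 s1 s3^-1 s4^-1 s4^-1 s3 on 5 strands reduces by inverse Markov moves (closure unchanged at each step):
  Deconjugate: the word is γ·β·γ⁻¹ with γ = s3^-1 s4 (prefix) and γ⁻¹ = s4^-1 s3 (suffix); strip both.
  Destabilize: the word has the form β·s4^-1 where s4^-1 occurs only as the final letter (β ∈ B_4); drop it and the last strand → 4 strands.
Reduced to β = s2 s1^-1 s2 s2 s3^-1 s2 s1 s1 s3^-1 on 4 strands, 9 crossings.
Compute on β:
Braid: s2 s1^-1 s2 s2 s3^-1 s2 s1 s1 s3^-1 on 4 strands, 9 crossings.
Writhe w = (#positive) - (#negative) = 6 - 3 = 3.
Enumerate smoothing states for the bracket polynomial. There are 2^9 = 512 states.
For each crossing: s=0 is the vertical smoothing, s=1 horizontal. Crossing k contributes A^(sign_k * (1 - 2*s_k)); loop factor d = -A^2 - A^-2.
Tabulate the states by total A-exponent and number of loops L (A-exp: L × count):
  A^9: L=3 ×1
  A^7: L=2 ×6, L=4 ×3
  A^5: L=1 ×11, L=3 ×24, L=5 ×1
  A^3: L=2 ×68, L=4 ×16
  A^1: L=1 ×38, L=3 ×85, L=5 ×3
  A^-1: L=2 ×77, L=4 ×49
  A^-3: L=3 ×69, L=5 ×15
  A^-5: L=4 ×34, L=6 ×2
  A^-7: L=5 ×9
  A^-9: L=6 ×1
Each group contributes A^e * Σ count * d^(L-1):
Powers of d = -A^2 - A^-2: d^2 = A^4 + 2 + A^-4; d^3 = -A^6 - 3*A^2 - 3*A^-2 - A^-6; d^4 = A^8 + 4*A^4 + 6 + 4*A^-4 + A^-8; d^5 = -A^10 - 5*A^6 - 10*A^2 - 10*A^-2 - 5*A^-6 - A^-10.
  A^9 * (d^2) = A^13 + 2*A^9 + A^5
  A^7 * (6*d + 3*d^3) = -3*A^13 - 15*A^9 - 15*A^5 - 3*A
  A^5 * (11 + 24*d^2 + d^4) = A^13 + 28*A^9 + 65*A^5 + 28*A + A^-3
  A^3 * (68*d + 16*d^3) = -16*A^9 - 116*A^5 - 116*A - 16*A^-3
  A^1 * (38 + 85*d^2 + 3*d^4) = 3*A^9 + 97*A^5 + 226*A + 97*A^-3 + 3*A^-7
  A^-1 * (77*d + 49*d^3) = -49*A^5 - 224*A - 224*A^-3 - 49*A^-7
  A^-3 * (69*d^2 + 15*d^4) = 15*A^5 + 129*A + 228*A^-3 + 129*A^-7 + 15*A^-11
  A^-5 * (34*d^3 + 2*d^5) = -2*A^5 - 44*A - 122*A^-3 - 122*A^-7 - 44*A^-11 - 2*A^-15
  A^-7 * (9*d^4) = 9*A + 36*A^-3 + 54*A^-7 + 36*A^-11 + 9*A^-15
  A^-9 * (d^5) = -A - 5*A^-3 - 10*A^-7 - 10*A^-11 - 5*A^-15 - A^-19
Summing the groups: <K> = -A^13 + 2*A^9 - 4*A^5 + 4*A - 5*A^-3 + 5*A^-7 - 3*A^-11 + 2*A^-15 - A^-19
Normalise by the writhe: (-A^3)^(-w) = (-A^3)^(-3) = -A^-9, so f(A) = -A^-9 * <K> = A^4 - 2 + 4*A^-4 - 4*A^-8 + 5*A^-12 - 5*A^-16 + 3*A^-20 - 2*A^-24 + A^-28.
Substitute A = t^(-1/4), i.e. A^e → t^(-e/4): V(t) = t^7 - 2*t^6 + 3*t^5 - 5*t^4 + 5*t^3 - 4*t^2 + 4*t - 2 + t^-1

Answer: t^7 - 2*t^6 + 3*t^5 - 5*t^4 + 5*t^3 - 4*t^2 + 4*t - 2 + t^-1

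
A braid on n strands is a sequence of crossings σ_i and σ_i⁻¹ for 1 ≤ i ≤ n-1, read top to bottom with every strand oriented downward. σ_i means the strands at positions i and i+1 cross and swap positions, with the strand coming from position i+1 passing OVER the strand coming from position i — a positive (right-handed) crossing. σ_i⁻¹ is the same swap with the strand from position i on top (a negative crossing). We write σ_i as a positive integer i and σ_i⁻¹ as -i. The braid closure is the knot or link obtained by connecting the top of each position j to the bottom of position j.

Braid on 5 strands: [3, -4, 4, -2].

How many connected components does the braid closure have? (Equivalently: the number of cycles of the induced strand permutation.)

Track the strand permutation on 5 strands, starting from identity.
  step 1: s3 swaps positions 3,4 -> [1 2 4 3 5]
  step 2: s4^-1 swaps positions 4,5 -> [1 2 4 5 3]
  step 3: s4 swaps positions 4,5 -> [1 2 4 3 5]
  step 4: s2^-1 swaps positions 2,3 -> [1 4 2 3 5]
Final permutation (position -> original strand): [1 4 2 3 5]
Closure components = cycle count of this permutation = 3.

Answer: 3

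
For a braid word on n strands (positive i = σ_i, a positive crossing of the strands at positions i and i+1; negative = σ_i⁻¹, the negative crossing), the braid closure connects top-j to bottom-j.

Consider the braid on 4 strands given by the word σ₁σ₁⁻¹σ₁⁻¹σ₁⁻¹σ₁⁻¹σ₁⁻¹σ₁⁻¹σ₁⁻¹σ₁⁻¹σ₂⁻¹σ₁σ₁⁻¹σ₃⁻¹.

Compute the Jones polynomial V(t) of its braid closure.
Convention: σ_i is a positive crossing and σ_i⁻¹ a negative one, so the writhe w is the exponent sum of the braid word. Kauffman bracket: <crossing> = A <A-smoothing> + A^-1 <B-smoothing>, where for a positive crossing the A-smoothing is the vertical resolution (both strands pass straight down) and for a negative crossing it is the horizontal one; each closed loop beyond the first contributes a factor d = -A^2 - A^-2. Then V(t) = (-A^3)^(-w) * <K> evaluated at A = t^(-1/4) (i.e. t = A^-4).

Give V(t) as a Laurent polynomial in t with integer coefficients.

t^-3 + t^-5 - t^-6 + t^-7 - t^-8 + t^-9 - t^-10

Derivation:
The presented braid s1 s1^-1 s1^-1 s1^-1 s1^-1 s1^-1 s1^-1 s1^-1 s1^-1 s2^-1 s1 s1^-1 s3^-1 on 4 strands reduces by inverse Markov moves (closure unchanged at each step):
  Destabilize: the word has the form β·s3^-1 where s3^-1 occurs only as the final letter (β ∈ B_3); drop it and the last strand → 3 strands.
  Deconjugate: the word is γ·β·γ⁻¹ with γ = s1 s1^-1 (prefix) and γ⁻¹ = s1 s1^-1 (suffix); strip both.
  Destabilize: the word has the form β·s2^-1 where s2^-1 occurs only as the final letter (β ∈ B_2); drop it and the last strand → 2 strands.
Reduced to β = s1^-1 s1^-1 s1^-1 s1^-1 s1^-1 s1^-1 s1^-1 on 2 strands, 7 crossings.
Compute on β:
Braid: s1^-1 s1^-1 s1^-1 s1^-1 s1^-1 s1^-1 s1^-1 on 2 strands, 7 crossings.
Writhe w = (#positive) - (#negative) = 0 - 7 = -7.
Computing the Kauffman bracket via state sum. There are 2^7 = 128 states.
For each crossing: s=0 is the vertical smoothing, s=1 horizontal. Crossing k contributes A^(sign_k * (1 - 2*s_k)); loop factor d = -A^2 - A^-2.
Tabulate the states by total A-exponent and number of loops L (A-exp: L × count):
  A^7: L=7 ×1
  A^5: L=6 ×7
  A^3: L=5 ×21
  A^1: L=4 ×35
  A^-1: L=3 ×35
  A^-3: L=2 ×21
  A^-5: L=1 ×7
  A^-7: L=2 ×1
Each group contributes A^e * Σ count * d^(L-1):
Powers of d = -A^2 - A^-2: d^2 = A^4 + 2 + A^-4; d^3 = -A^6 - 3*A^2 - 3*A^-2 - A^-6; d^4 = A^8 + 4*A^4 + 6 + 4*A^-4 + A^-8; d^5 = -A^10 - 5*A^6 - 10*A^2 - 10*A^-2 - 5*A^-6 - A^-10; d^6 = A^12 + 6*A^8 + 15*A^4 + 20 + 15*A^-4 + 6*A^-8 + A^-12.
  A^7 * (d^6) = A^19 + 6*A^15 + 15*A^11 + 20*A^7 + 15*A^3 + 6*A^-1 + A^-5
  A^5 * (7*d^5) = -7*A^15 - 35*A^11 - 70*A^7 - 70*A^3 - 35*A^-1 - 7*A^-5
  A^3 * (21*d^4) = 21*A^11 + 84*A^7 + 126*A^3 + 84*A^-1 + 21*A^-5
  A^1 * (35*d^3) = -35*A^7 - 105*A^3 - 105*A^-1 - 35*A^-5
  A^-1 * (35*d^2) = 35*A^3 + 70*A^-1 + 35*A^-5
  A^-3 * (21*d) = -21*A^-1 - 21*A^-5
  A^-5 * (7) = 7*A^-5
  A^-7 * (d) = -A^-5 - A^-9
Summing the groups: <K> = A^19 - A^15 + A^11 - A^7 + A^3 - A^-1 - A^-9
Normalise by the writhe: (-A^3)^(-w) = (-A^3)^(7) = -A^21, so f(A) = -A^21 * <K> = -A^40 + A^36 - A^32 + A^28 - A^24 + A^20 + A^12.
Substitute A = t^(-1/4), i.e. A^e → t^(-e/4): V(t) = t^-3 + t^-5 - t^-6 + t^-7 - t^-8 + t^-9 - t^-10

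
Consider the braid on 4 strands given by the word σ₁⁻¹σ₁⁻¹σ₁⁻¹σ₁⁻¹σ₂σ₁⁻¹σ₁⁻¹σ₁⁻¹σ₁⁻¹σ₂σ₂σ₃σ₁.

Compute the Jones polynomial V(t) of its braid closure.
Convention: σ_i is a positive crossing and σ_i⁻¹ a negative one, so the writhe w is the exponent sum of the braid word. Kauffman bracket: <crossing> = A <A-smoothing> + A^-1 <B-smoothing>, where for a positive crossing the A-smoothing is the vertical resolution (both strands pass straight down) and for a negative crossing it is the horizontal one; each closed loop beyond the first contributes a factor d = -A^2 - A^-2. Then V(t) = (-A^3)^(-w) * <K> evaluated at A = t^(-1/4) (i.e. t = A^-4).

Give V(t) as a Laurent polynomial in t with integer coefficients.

-t + 2 - 3*t^-1 + 6*t^-2 - 6*t^-3 + 7*t^-4 - 7*t^-5 + 6*t^-6 - 4*t^-7 + 2*t^-8 - t^-9

Derivation:
The presented braid s1^-1 s1^-1 s1^-1 s1^-1 s2 s1^-1 s1^-1 s1^-1 s1^-1 s2 s2 s3 s1 on 4 strands reduces by inverse Markov moves (closure unchanged at each step):
  Deconjugate: the word is γ·β·γ⁻¹ with γ = s1^-1 (prefix) and γ⁻¹ = s1 (suffix); strip both.
  Destabilize: the word has the form β·s3 where s3 occurs only as the final letter (β ∈ B_3); drop it and the last strand → 3 strands.
Reduced to β = s1^-1 s1^-1 s1^-1 s2 s1^-1 s1^-1 s1^-1 s1^-1 s2 s2 on 3 strands, 10 crossings.
Compute on β:
Braid: s1^-1 s1^-1 s1^-1 s2 s1^-1 s1^-1 s1^-1 s1^-1 s2 s2 on 3 strands, 10 crossings.
Writhe w = (#positive) - (#negative) = 3 - 7 = -4.
State-sum expansion of <K>. There are 2^10 = 1024 states.
For each crossing: s=0 is the vertical smoothing, s=1 horizontal. Crossing k contributes A^(sign_k * (1 - 2*s_k)); loop factor d = -A^2 - A^-2.
Tabulate the states by total A-exponent and number of loops L (A-exp: L × count):
  A^10: L=8 ×1
  A^8: L=7 ×10
  A^6: L=6 ×44, L=8 ×1
  A^4: L=5 ×112, L=7 ×8
  A^2: L=4 ×182, L=6 ×28
  A^0: L=3 ×194, L=5 ×58
  A^-2: L=2 ×130, L=4 ×79, L=6 ×1
  A^-4: L=1 ×45, L=3 ×70, L=5 ×5
  A^-6: L=2 ×36, L=4 ×9
  A^-8: L=3 ×10
  A^-10: L=4 ×1
Each group contributes A^e * Σ count * d^(L-1):
Powers of d = -A^2 - A^-2: d^2 = A^4 + 2 + A^-4; d^3 = -A^6 - 3*A^2 - 3*A^-2 - A^-6; d^4 = A^8 + 4*A^4 + 6 + 4*A^-4 + A^-8; d^5 = -A^10 - 5*A^6 - 10*A^2 - 10*A^-2 - 5*A^-6 - A^-10; d^6 = A^12 + 6*A^8 + 15*A^4 + 20 + 15*A^-4 + 6*A^-8 + A^-12; d^7 = -A^14 - 7*A^10 - 21*A^6 - 35*A^2 - 35*A^-2 - 21*A^-6 - 7*A^-10 - A^-14.
  A^10 * (d^7) = -A^24 - 7*A^20 - 21*A^16 - 35*A^12 - 35*A^8 - 21*A^4 - 7 - A^-4
  A^8 * (10*d^6) = 10*A^20 + 60*A^16 + 150*A^12 + 200*A^8 + 150*A^4 + 60 + 10*A^-4
  A^6 * (44*d^5 + d^7) = -A^20 - 51*A^16 - 241*A^12 - 475*A^8 - 475*A^4 - 241 - 51*A^-4 - A^-8
  A^4 * (112*d^4 + 8*d^6) = 8*A^16 + 160*A^12 + 568*A^8 + 832*A^4 + 568 + 160*A^-4 + 8*A^-8
  A^2 * (182*d^3 + 28*d^5) = -28*A^12 - 322*A^8 - 826*A^4 - 826 - 322*A^-4 - 28*A^-8
  A^0 * (194*d^2 + 58*d^4) = 58*A^8 + 426*A^4 + 736 + 426*A^-4 + 58*A^-8
  A^-2 * (130*d + 79*d^3 + d^5) = -A^8 - 84*A^4 - 377 - 377*A^-4 - 84*A^-8 - A^-12
  A^-4 * (45 + 70*d^2 + 5*d^4) = 5*A^4 + 90 + 215*A^-4 + 90*A^-8 + 5*A^-12
  A^-6 * (36*d + 9*d^3) = -9 - 63*A^-4 - 63*A^-8 - 9*A^-12
  A^-8 * (10*d^2) = 10*A^-4 + 20*A^-8 + 10*A^-12
  A^-10 * (d^3) = -A^-4 - 3*A^-8 - 3*A^-12 - A^-16
Summing the groups: <K> = -A^24 + 2*A^20 - 4*A^16 + 6*A^12 - 7*A^8 + 7*A^4 - 6 + 6*A^-4 - 3*A^-8 + 2*A^-12 - A^-16
Normalise by the writhe: (-A^3)^(-w) = (-A^3)^(4) = A^12, so f(A) = A^12 * <K> = -A^36 + 2*A^32 - 4*A^28 + 6*A^24 - 7*A^20 + 7*A^16 - 6*A^12 + 6*A^8 - 3*A^4 + 2 - A^-4.
Substitute A = t^(-1/4), i.e. A^e → t^(-e/4): V(t) = -t + 2 - 3*t^-1 + 6*t^-2 - 6*t^-3 + 7*t^-4 - 7*t^-5 + 6*t^-6 - 4*t^-7 + 2*t^-8 - t^-9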